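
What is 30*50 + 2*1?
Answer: 1502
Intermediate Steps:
30*50 + 2*1 = 1500 + 2 = 1502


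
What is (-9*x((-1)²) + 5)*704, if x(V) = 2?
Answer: -9152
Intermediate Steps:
(-9*x((-1)²) + 5)*704 = (-9*2 + 5)*704 = (-18 + 5)*704 = -13*704 = -9152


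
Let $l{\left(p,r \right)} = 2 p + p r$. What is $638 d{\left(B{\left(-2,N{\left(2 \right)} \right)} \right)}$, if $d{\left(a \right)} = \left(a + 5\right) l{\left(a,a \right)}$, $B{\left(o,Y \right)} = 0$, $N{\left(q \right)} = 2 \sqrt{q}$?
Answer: $0$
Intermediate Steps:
$d{\left(a \right)} = a \left(2 + a\right) \left(5 + a\right)$ ($d{\left(a \right)} = \left(a + 5\right) a \left(2 + a\right) = \left(5 + a\right) a \left(2 + a\right) = a \left(2 + a\right) \left(5 + a\right)$)
$638 d{\left(B{\left(-2,N{\left(2 \right)} \right)} \right)} = 638 \cdot 0 \left(2 + 0\right) \left(5 + 0\right) = 638 \cdot 0 \cdot 2 \cdot 5 = 638 \cdot 0 = 0$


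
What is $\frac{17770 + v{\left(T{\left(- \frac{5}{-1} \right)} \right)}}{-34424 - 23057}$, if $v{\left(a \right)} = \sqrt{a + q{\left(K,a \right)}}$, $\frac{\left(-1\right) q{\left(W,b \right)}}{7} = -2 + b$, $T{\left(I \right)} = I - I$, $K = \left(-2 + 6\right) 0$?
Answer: $- \frac{17770}{57481} - \frac{\sqrt{14}}{57481} \approx -0.30921$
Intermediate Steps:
$K = 0$ ($K = 4 \cdot 0 = 0$)
$T{\left(I \right)} = 0$
$q{\left(W,b \right)} = 14 - 7 b$ ($q{\left(W,b \right)} = - 7 \left(-2 + b\right) = 14 - 7 b$)
$v{\left(a \right)} = \sqrt{14 - 6 a}$ ($v{\left(a \right)} = \sqrt{a - \left(-14 + 7 a\right)} = \sqrt{14 - 6 a}$)
$\frac{17770 + v{\left(T{\left(- \frac{5}{-1} \right)} \right)}}{-34424 - 23057} = \frac{17770 + \sqrt{14 - 0}}{-34424 - 23057} = \frac{17770 + \sqrt{14 + 0}}{-57481} = \left(17770 + \sqrt{14}\right) \left(- \frac{1}{57481}\right) = - \frac{17770}{57481} - \frac{\sqrt{14}}{57481}$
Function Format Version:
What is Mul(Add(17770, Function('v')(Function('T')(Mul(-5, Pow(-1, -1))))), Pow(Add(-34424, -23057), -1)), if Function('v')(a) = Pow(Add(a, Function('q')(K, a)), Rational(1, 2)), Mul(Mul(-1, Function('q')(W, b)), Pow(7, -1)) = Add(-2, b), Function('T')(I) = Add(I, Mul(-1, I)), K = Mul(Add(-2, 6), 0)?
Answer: Add(Rational(-17770, 57481), Mul(Rational(-1, 57481), Pow(14, Rational(1, 2)))) ≈ -0.30921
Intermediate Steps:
K = 0 (K = Mul(4, 0) = 0)
Function('T')(I) = 0
Function('q')(W, b) = Add(14, Mul(-7, b)) (Function('q')(W, b) = Mul(-7, Add(-2, b)) = Add(14, Mul(-7, b)))
Function('v')(a) = Pow(Add(14, Mul(-6, a)), Rational(1, 2)) (Function('v')(a) = Pow(Add(a, Add(14, Mul(-7, a))), Rational(1, 2)) = Pow(Add(14, Mul(-6, a)), Rational(1, 2)))
Mul(Add(17770, Function('v')(Function('T')(Mul(-5, Pow(-1, -1))))), Pow(Add(-34424, -23057), -1)) = Mul(Add(17770, Pow(Add(14, Mul(-6, 0)), Rational(1, 2))), Pow(Add(-34424, -23057), -1)) = Mul(Add(17770, Pow(Add(14, 0), Rational(1, 2))), Pow(-57481, -1)) = Mul(Add(17770, Pow(14, Rational(1, 2))), Rational(-1, 57481)) = Add(Rational(-17770, 57481), Mul(Rational(-1, 57481), Pow(14, Rational(1, 2))))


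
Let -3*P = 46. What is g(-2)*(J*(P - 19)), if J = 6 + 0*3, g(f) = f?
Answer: 412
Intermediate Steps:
P = -46/3 (P = -⅓*46 = -46/3 ≈ -15.333)
J = 6 (J = 6 + 0 = 6)
g(-2)*(J*(P - 19)) = -12*(-46/3 - 19) = -12*(-103)/3 = -2*(-206) = 412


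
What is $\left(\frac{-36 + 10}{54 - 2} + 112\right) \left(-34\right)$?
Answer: $-3791$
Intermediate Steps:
$\left(\frac{-36 + 10}{54 - 2} + 112\right) \left(-34\right) = \left(- \frac{26}{54 - 2} + 112\right) \left(-34\right) = \left(- \frac{26}{52} + 112\right) \left(-34\right) = \left(\left(-26\right) \frac{1}{52} + 112\right) \left(-34\right) = \left(- \frac{1}{2} + 112\right) \left(-34\right) = \frac{223}{2} \left(-34\right) = -3791$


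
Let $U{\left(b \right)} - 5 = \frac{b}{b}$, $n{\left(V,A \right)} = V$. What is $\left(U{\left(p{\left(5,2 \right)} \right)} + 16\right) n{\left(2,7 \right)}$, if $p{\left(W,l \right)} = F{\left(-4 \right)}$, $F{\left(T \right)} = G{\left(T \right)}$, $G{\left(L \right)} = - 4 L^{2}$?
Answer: $44$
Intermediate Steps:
$F{\left(T \right)} = - 4 T^{2}$
$p{\left(W,l \right)} = -64$ ($p{\left(W,l \right)} = - 4 \left(-4\right)^{2} = \left(-4\right) 16 = -64$)
$U{\left(b \right)} = 6$ ($U{\left(b \right)} = 5 + \frac{b}{b} = 5 + 1 = 6$)
$\left(U{\left(p{\left(5,2 \right)} \right)} + 16\right) n{\left(2,7 \right)} = \left(6 + 16\right) 2 = 22 \cdot 2 = 44$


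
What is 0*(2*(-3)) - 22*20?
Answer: -440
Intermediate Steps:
0*(2*(-3)) - 22*20 = 0*(-6) - 440 = 0 - 440 = -440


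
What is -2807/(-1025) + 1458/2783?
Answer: 9306331/2852575 ≈ 3.2624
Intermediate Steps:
-2807/(-1025) + 1458/2783 = -2807*(-1/1025) + 1458*(1/2783) = 2807/1025 + 1458/2783 = 9306331/2852575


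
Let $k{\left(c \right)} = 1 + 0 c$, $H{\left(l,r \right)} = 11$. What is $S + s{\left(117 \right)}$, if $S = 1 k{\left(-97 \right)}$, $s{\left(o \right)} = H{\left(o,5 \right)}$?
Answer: $12$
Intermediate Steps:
$k{\left(c \right)} = 1$ ($k{\left(c \right)} = 1 + 0 = 1$)
$s{\left(o \right)} = 11$
$S = 1$ ($S = 1 \cdot 1 = 1$)
$S + s{\left(117 \right)} = 1 + 11 = 12$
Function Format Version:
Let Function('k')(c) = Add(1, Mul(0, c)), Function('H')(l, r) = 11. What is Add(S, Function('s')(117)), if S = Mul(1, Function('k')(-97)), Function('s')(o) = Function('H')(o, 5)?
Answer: 12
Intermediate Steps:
Function('k')(c) = 1 (Function('k')(c) = Add(1, 0) = 1)
Function('s')(o) = 11
S = 1 (S = Mul(1, 1) = 1)
Add(S, Function('s')(117)) = Add(1, 11) = 12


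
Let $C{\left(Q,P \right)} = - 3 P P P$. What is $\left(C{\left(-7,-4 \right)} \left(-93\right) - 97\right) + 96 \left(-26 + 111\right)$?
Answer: $-9793$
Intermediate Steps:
$C{\left(Q,P \right)} = - 3 P^{3}$ ($C{\left(Q,P \right)} = - 3 P^{2} P = - 3 P^{3}$)
$\left(C{\left(-7,-4 \right)} \left(-93\right) - 97\right) + 96 \left(-26 + 111\right) = \left(- 3 \left(-4\right)^{3} \left(-93\right) - 97\right) + 96 \left(-26 + 111\right) = \left(\left(-3\right) \left(-64\right) \left(-93\right) - 97\right) + 96 \cdot 85 = \left(192 \left(-93\right) - 97\right) + 8160 = \left(-17856 - 97\right) + 8160 = -17953 + 8160 = -9793$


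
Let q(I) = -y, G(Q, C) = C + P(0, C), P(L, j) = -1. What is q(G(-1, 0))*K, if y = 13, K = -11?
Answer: 143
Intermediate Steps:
G(Q, C) = -1 + C (G(Q, C) = C - 1 = -1 + C)
q(I) = -13 (q(I) = -1*13 = -13)
q(G(-1, 0))*K = -13*(-11) = 143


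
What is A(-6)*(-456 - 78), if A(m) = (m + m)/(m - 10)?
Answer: -801/2 ≈ -400.50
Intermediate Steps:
A(m) = 2*m/(-10 + m) (A(m) = (2*m)/(-10 + m) = 2*m/(-10 + m))
A(-6)*(-456 - 78) = (2*(-6)/(-10 - 6))*(-456 - 78) = (2*(-6)/(-16))*(-534) = (2*(-6)*(-1/16))*(-534) = (¾)*(-534) = -801/2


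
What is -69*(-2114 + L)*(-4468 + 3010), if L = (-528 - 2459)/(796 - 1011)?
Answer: -45424116846/215 ≈ -2.1128e+8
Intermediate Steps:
L = 2987/215 (L = -2987/(-215) = -2987*(-1/215) = 2987/215 ≈ 13.893)
-69*(-2114 + L)*(-4468 + 3010) = -69*(-2114 + 2987/215)*(-4468 + 3010) = -(-31155087)*(-1458)/215 = -69*658320534/215 = -45424116846/215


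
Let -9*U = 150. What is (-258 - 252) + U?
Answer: -1580/3 ≈ -526.67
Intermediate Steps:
U = -50/3 (U = -⅑*150 = -50/3 ≈ -16.667)
(-258 - 252) + U = (-258 - 252) - 50/3 = -510 - 50/3 = -1580/3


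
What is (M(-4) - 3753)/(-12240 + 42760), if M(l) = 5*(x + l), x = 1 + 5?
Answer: -3743/30520 ≈ -0.12264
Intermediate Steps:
x = 6
M(l) = 30 + 5*l (M(l) = 5*(6 + l) = 30 + 5*l)
(M(-4) - 3753)/(-12240 + 42760) = ((30 + 5*(-4)) - 3753)/(-12240 + 42760) = ((30 - 20) - 3753)/30520 = (10 - 3753)*(1/30520) = -3743*1/30520 = -3743/30520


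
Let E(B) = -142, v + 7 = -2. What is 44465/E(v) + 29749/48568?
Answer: -1077675881/3448328 ≈ -312.52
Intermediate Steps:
v = -9 (v = -7 - 2 = -9)
44465/E(v) + 29749/48568 = 44465/(-142) + 29749/48568 = 44465*(-1/142) + 29749*(1/48568) = -44465/142 + 29749/48568 = -1077675881/3448328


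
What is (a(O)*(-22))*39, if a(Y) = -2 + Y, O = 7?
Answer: -4290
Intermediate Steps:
(a(O)*(-22))*39 = ((-2 + 7)*(-22))*39 = (5*(-22))*39 = -110*39 = -4290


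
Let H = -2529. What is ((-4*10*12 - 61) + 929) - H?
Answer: 2917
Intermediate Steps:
((-4*10*12 - 61) + 929) - H = ((-4*10*12 - 61) + 929) - 1*(-2529) = ((-40*12 - 61) + 929) + 2529 = ((-480 - 61) + 929) + 2529 = (-541 + 929) + 2529 = 388 + 2529 = 2917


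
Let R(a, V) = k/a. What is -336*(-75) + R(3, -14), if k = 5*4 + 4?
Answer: 25208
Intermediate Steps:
k = 24 (k = 20 + 4 = 24)
R(a, V) = 24/a
-336*(-75) + R(3, -14) = -336*(-75) + 24/3 = 25200 + 24*(1/3) = 25200 + 8 = 25208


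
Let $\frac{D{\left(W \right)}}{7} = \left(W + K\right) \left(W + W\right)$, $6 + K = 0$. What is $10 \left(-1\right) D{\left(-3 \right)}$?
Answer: $-3780$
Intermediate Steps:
$K = -6$ ($K = -6 + 0 = -6$)
$D{\left(W \right)} = 14 W \left(-6 + W\right)$ ($D{\left(W \right)} = 7 \left(W - 6\right) \left(W + W\right) = 7 \left(-6 + W\right) 2 W = 7 \cdot 2 W \left(-6 + W\right) = 14 W \left(-6 + W\right)$)
$10 \left(-1\right) D{\left(-3 \right)} = 10 \left(-1\right) 14 \left(-3\right) \left(-6 - 3\right) = - 10 \cdot 14 \left(-3\right) \left(-9\right) = \left(-10\right) 378 = -3780$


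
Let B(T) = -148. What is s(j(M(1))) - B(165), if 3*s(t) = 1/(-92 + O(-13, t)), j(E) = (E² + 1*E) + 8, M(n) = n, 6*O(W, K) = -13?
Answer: 83618/565 ≈ 148.00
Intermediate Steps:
O(W, K) = -13/6 (O(W, K) = (⅙)*(-13) = -13/6)
j(E) = 8 + E + E² (j(E) = (E² + E) + 8 = (E + E²) + 8 = 8 + E + E²)
s(t) = -2/565 (s(t) = 1/(3*(-92 - 13/6)) = 1/(3*(-565/6)) = (⅓)*(-6/565) = -2/565)
s(j(M(1))) - B(165) = -2/565 - 1*(-148) = -2/565 + 148 = 83618/565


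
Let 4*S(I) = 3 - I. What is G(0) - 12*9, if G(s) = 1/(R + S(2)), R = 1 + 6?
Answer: -3128/29 ≈ -107.86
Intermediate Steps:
S(I) = ¾ - I/4 (S(I) = (3 - I)/4 = ¾ - I/4)
R = 7
G(s) = 4/29 (G(s) = 1/(7 + (¾ - ¼*2)) = 1/(7 + (¾ - ½)) = 1/(7 + ¼) = 1/(29/4) = 4/29)
G(0) - 12*9 = 4/29 - 12*9 = 4/29 - 108 = -3128/29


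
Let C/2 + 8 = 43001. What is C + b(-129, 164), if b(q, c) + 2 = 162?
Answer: 86146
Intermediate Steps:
C = 85986 (C = -16 + 2*43001 = -16 + 86002 = 85986)
b(q, c) = 160 (b(q, c) = -2 + 162 = 160)
C + b(-129, 164) = 85986 + 160 = 86146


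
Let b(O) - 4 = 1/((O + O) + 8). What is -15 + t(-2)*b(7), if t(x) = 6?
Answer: 102/11 ≈ 9.2727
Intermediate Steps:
b(O) = 4 + 1/(8 + 2*O) (b(O) = 4 + 1/((O + O) + 8) = 4 + 1/(2*O + 8) = 4 + 1/(8 + 2*O))
-15 + t(-2)*b(7) = -15 + 6*((33 + 8*7)/(2*(4 + 7))) = -15 + 6*((½)*(33 + 56)/11) = -15 + 6*((½)*(1/11)*89) = -15 + 6*(89/22) = -15 + 267/11 = 102/11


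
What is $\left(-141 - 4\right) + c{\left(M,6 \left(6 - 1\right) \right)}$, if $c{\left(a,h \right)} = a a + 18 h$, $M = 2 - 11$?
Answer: $476$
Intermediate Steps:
$M = -9$
$c{\left(a,h \right)} = a^{2} + 18 h$
$\left(-141 - 4\right) + c{\left(M,6 \left(6 - 1\right) \right)} = \left(-141 - 4\right) + \left(\left(-9\right)^{2} + 18 \cdot 6 \left(6 - 1\right)\right) = -145 + \left(81 + 18 \cdot 6 \cdot 5\right) = -145 + \left(81 + 18 \cdot 30\right) = -145 + \left(81 + 540\right) = -145 + 621 = 476$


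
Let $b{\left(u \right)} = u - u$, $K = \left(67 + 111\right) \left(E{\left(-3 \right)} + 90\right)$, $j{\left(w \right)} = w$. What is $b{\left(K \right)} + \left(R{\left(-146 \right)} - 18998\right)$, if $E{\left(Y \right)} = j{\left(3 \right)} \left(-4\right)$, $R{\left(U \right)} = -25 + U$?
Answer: $-19169$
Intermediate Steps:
$E{\left(Y \right)} = -12$ ($E{\left(Y \right)} = 3 \left(-4\right) = -12$)
$K = 13884$ ($K = \left(67 + 111\right) \left(-12 + 90\right) = 178 \cdot 78 = 13884$)
$b{\left(u \right)} = 0$
$b{\left(K \right)} + \left(R{\left(-146 \right)} - 18998\right) = 0 - 19169 = -19169$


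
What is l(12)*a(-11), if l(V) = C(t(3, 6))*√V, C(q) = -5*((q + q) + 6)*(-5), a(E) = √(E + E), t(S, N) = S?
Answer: 600*I*√66 ≈ 4874.4*I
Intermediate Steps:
a(E) = √2*√E (a(E) = √(2*E) = √2*√E)
C(q) = 150 + 50*q (C(q) = -5*(2*q + 6)*(-5) = -5*(6 + 2*q)*(-5) = (-30 - 10*q)*(-5) = 150 + 50*q)
l(V) = 300*√V (l(V) = (150 + 50*3)*√V = (150 + 150)*√V = 300*√V)
l(12)*a(-11) = (300*√12)*(√2*√(-11)) = (300*(2*√3))*(√2*(I*√11)) = (600*√3)*(I*√22) = 600*I*√66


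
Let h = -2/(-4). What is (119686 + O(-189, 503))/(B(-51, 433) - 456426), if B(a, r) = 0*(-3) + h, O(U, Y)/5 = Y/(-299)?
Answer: -71567198/272942449 ≈ -0.26221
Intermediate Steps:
h = ½ (h = -2*(-¼) = ½ ≈ 0.50000)
O(U, Y) = -5*Y/299 (O(U, Y) = 5*(Y/(-299)) = 5*(Y*(-1/299)) = 5*(-Y/299) = -5*Y/299)
B(a, r) = ½ (B(a, r) = 0*(-3) + ½ = 0 + ½ = ½)
(119686 + O(-189, 503))/(B(-51, 433) - 456426) = (119686 - 5/299*503)/(½ - 456426) = (119686 - 2515/299)/(-912851/2) = (35783599/299)*(-2/912851) = -71567198/272942449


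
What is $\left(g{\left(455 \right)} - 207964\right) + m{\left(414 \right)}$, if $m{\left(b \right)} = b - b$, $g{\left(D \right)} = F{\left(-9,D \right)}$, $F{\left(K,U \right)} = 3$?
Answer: $-207961$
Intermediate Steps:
$g{\left(D \right)} = 3$
$m{\left(b \right)} = 0$
$\left(g{\left(455 \right)} - 207964\right) + m{\left(414 \right)} = \left(3 - 207964\right) + 0 = -207961 + 0 = -207961$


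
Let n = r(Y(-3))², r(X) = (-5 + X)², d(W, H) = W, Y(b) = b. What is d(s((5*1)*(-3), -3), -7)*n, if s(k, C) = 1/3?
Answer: 4096/3 ≈ 1365.3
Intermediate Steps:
s(k, C) = ⅓
n = 4096 (n = ((-5 - 3)²)² = ((-8)²)² = 64² = 4096)
d(s((5*1)*(-3), -3), -7)*n = (⅓)*4096 = 4096/3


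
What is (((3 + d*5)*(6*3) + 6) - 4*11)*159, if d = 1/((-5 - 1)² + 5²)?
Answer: 169494/61 ≈ 2778.6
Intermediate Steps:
d = 1/61 (d = 1/((-6)² + 25) = 1/(36 + 25) = 1/61 ≈ 0.016393)
(((3 + d*5)*(6*3) + 6) - 4*11)*159 = (((3 + (1/61)*5)*(6*3) + 6) - 4*11)*159 = (((3 + 5/61)*18 + 6) - 44)*159 = (((188/61)*18 + 6) - 44)*159 = ((3384/61 + 6) - 44)*159 = (3750/61 - 44)*159 = (1066/61)*159 = 169494/61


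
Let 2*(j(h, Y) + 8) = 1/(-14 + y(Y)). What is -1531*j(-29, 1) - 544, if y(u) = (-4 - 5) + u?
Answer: 516507/44 ≈ 11739.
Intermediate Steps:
y(u) = -9 + u
j(h, Y) = -8 + 1/(2*(-23 + Y)) (j(h, Y) = -8 + 1/(2*(-14 + (-9 + Y))) = -8 + 1/(2*(-23 + Y)))
-1531*j(-29, 1) - 544 = -1531*(369 - 16*1)/(2*(-23 + 1)) - 544 = -1531*(369 - 16)/(2*(-22)) - 544 = -1531*(-1)*353/(2*22) - 544 = -1531*(-353/44) - 544 = 540443/44 - 544 = 516507/44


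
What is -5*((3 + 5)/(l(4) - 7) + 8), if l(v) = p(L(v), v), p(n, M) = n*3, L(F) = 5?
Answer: -45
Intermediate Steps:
p(n, M) = 3*n
l(v) = 15 (l(v) = 3*5 = 15)
-5*((3 + 5)/(l(4) - 7) + 8) = -5*((3 + 5)/(15 - 7) + 8) = -5*(8/8 + 8) = -5*(8*(⅛) + 8) = -5*(1 + 8) = -5*9 = -45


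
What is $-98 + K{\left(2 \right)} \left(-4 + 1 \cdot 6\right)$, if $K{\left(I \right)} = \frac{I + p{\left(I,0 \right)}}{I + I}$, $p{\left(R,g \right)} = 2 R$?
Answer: $-95$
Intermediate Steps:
$K{\left(I \right)} = \frac{3}{2}$ ($K{\left(I \right)} = \frac{I + 2 I}{I + I} = \frac{3 I}{2 I} = 3 I \frac{1}{2 I} = \frac{3}{2}$)
$-98 + K{\left(2 \right)} \left(-4 + 1 \cdot 6\right) = -98 + \frac{3 \left(-4 + 1 \cdot 6\right)}{2} = -98 + \frac{3 \left(-4 + 6\right)}{2} = -98 + \frac{3}{2} \cdot 2 = -98 + 3 = -95$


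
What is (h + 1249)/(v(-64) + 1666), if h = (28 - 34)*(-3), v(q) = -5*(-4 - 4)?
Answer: 1267/1706 ≈ 0.74267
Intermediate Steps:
v(q) = 40 (v(q) = -5*(-8) = 40)
h = 18 (h = -6*(-3) = 18)
(h + 1249)/(v(-64) + 1666) = (18 + 1249)/(40 + 1666) = 1267/1706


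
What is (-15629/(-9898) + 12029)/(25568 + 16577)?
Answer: 119078671/417151210 ≈ 0.28546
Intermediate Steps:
(-15629/(-9898) + 12029)/(25568 + 16577) = (-15629*(-1/9898) + 12029)/42145 = (15629/9898 + 12029)*(1/42145) = (119078671/9898)*(1/42145) = 119078671/417151210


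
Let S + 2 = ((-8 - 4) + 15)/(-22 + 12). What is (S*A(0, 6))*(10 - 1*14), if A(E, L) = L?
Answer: 276/5 ≈ 55.200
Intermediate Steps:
S = -23/10 (S = -2 + ((-8 - 4) + 15)/(-22 + 12) = -2 + (-12 + 15)/(-10) = -2 + 3*(-⅒) = -2 - 3/10 = -23/10 ≈ -2.3000)
(S*A(0, 6))*(10 - 1*14) = (-23/10*6)*(10 - 1*14) = -69*(10 - 14)/5 = -69/5*(-4) = 276/5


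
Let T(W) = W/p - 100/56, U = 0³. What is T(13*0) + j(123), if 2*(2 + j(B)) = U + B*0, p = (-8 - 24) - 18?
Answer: -53/14 ≈ -3.7857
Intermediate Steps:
U = 0
p = -50 (p = -32 - 18 = -50)
j(B) = -2 (j(B) = -2 + (0 + B*0)/2 = -2 + (0 + 0)/2 = -2 + (½)*0 = -2 + 0 = -2)
T(W) = -25/14 - W/50 (T(W) = W/(-50) - 100/56 = W*(-1/50) - 100*1/56 = -W/50 - 25/14 = -25/14 - W/50)
T(13*0) + j(123) = (-25/14 - 13*0/50) - 2 = (-25/14 - 1/50*0) - 2 = (-25/14 + 0) - 2 = -25/14 - 2 = -53/14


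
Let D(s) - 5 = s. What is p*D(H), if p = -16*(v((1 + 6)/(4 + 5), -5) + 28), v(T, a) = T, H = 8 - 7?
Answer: -8288/3 ≈ -2762.7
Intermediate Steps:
H = 1
D(s) = 5 + s
p = -4144/9 (p = -16*((1 + 6)/(4 + 5) + 28) = -16*(7/9 + 28) = -16*259/9 = -4144/9 ≈ -460.44)
p*D(H) = -4144*(5 + 1)/9 = -4144/9*6 = -8288/3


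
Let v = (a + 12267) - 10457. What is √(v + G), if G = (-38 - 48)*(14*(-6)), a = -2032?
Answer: 3*√778 ≈ 83.678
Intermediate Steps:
v = -222 (v = (-2032 + 12267) - 10457 = 10235 - 10457 = -222)
G = 7224 (G = -86*(-84) = 7224)
√(v + G) = √(-222 + 7224) = √7002 = 3*√778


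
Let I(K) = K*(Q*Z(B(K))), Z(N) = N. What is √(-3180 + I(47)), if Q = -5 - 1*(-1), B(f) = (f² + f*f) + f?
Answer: 10*I*√8426 ≈ 917.93*I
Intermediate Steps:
B(f) = f + 2*f² (B(f) = (f² + f²) + f = 2*f² + f = f + 2*f²)
Q = -4 (Q = -5 + 1 = -4)
I(K) = -4*K²*(1 + 2*K) (I(K) = K*(-4*K*(1 + 2*K)) = -4*K²*(1 + 2*K))
√(-3180 + I(47)) = √(-3180 + 47²*(-4 - 8*47)) = √(-3180 + 2209*(-4 - 376)) = √(-3180 + 2209*(-380)) = √(-3180 - 839420) = √(-842600) = 10*I*√8426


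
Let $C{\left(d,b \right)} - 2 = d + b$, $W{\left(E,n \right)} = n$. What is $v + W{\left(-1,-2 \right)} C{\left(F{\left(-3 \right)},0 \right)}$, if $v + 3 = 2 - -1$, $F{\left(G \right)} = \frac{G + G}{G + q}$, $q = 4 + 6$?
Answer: $- \frac{16}{7} \approx -2.2857$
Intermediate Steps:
$q = 10$
$F{\left(G \right)} = \frac{2 G}{10 + G}$ ($F{\left(G \right)} = \frac{G + G}{G + 10} = \frac{2 G}{10 + G}$)
$v = 0$ ($v = -3 + \left(2 - -1\right) = -3 + \left(2 + 1\right) = -3 + 3 = 0$)
$C{\left(d,b \right)} = 2 + b + d$ ($C{\left(d,b \right)} = 2 + \left(d + b\right) = 2 + \left(b + d\right) = 2 + b + d$)
$v + W{\left(-1,-2 \right)} C{\left(F{\left(-3 \right)},0 \right)} = 0 - 2 \left(2 + 0 + 2 \left(-3\right) \frac{1}{10 - 3}\right) = 0 - 2 \left(2 + 0 + 2 \left(-3\right) \frac{1}{7}\right) = 0 - 2 \left(2 + 0 - \frac{6}{7}\right) = 0 - \frac{16}{7} = - \frac{16}{7}$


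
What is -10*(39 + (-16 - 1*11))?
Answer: -120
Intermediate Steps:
-10*(39 + (-16 - 1*11)) = -10*(39 + (-16 - 11)) = -10*(39 - 27) = -10*12 = -120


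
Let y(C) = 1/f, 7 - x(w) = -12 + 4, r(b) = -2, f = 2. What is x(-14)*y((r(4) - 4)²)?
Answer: 15/2 ≈ 7.5000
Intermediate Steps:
x(w) = 15 (x(w) = 7 - (-12 + 4) = 7 - 1*(-8) = 7 + 8 = 15)
y(C) = ½ (y(C) = 1/2 = ½)
x(-14)*y((r(4) - 4)²) = 15*(½) = 15/2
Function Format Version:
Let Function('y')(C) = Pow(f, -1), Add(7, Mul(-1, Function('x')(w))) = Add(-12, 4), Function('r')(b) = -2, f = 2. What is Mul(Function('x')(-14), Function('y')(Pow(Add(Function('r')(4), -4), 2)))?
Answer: Rational(15, 2) ≈ 7.5000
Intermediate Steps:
Function('x')(w) = 15 (Function('x')(w) = Add(7, Mul(-1, Add(-12, 4))) = Add(7, Mul(-1, -8)) = Add(7, 8) = 15)
Function('y')(C) = Rational(1, 2) (Function('y')(C) = Pow(2, -1) = Rational(1, 2))
Mul(Function('x')(-14), Function('y')(Pow(Add(Function('r')(4), -4), 2))) = Mul(15, Rational(1, 2)) = Rational(15, 2)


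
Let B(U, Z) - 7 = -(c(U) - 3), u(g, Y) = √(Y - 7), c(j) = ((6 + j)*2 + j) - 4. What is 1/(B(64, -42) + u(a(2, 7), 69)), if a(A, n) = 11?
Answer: -95/18019 - √62/36038 ≈ -0.0054907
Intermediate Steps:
c(j) = 8 + 3*j (c(j) = ((12 + 2*j) + j) - 4 = (12 + 3*j) - 4 = 8 + 3*j)
u(g, Y) = √(-7 + Y)
B(U, Z) = 2 - 3*U (B(U, Z) = 7 - ((8 + 3*U) - 3) = 7 - (5 + 3*U) = 7 + (-5 - 3*U) = 2 - 3*U)
1/(B(64, -42) + u(a(2, 7), 69)) = 1/((2 - 3*64) + √(-7 + 69)) = 1/((2 - 192) + √62) = 1/(-190 + √62)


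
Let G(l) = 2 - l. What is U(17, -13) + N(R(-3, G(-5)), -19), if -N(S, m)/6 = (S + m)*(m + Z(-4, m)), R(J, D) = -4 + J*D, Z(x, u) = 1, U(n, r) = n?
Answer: -4735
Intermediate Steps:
R(J, D) = -4 + D*J
N(S, m) = -6*(1 + m)*(S + m) (N(S, m) = -6*(S + m)*(m + 1) = -6*(S + m)*(1 + m) = -6*(1 + m)*(S + m))
U(17, -13) + N(R(-3, G(-5)), -19) = 17 + (-6*(-4 + (2 - 1*(-5))*(-3)) - 6*(-19) - 6*(-19)**2 - 6*(-4 + (2 - 1*(-5))*(-3))*(-19)) = 17 + (-6*(-4 + (2 + 5)*(-3)) + 114 - 6*361 - 6*(-4 + (2 + 5)*(-3))*(-19)) = 17 + (-6*(-4 + 7*(-3)) + 114 - 2166 - 6*(-4 + 7*(-3))*(-19)) = 17 + (-6*(-4 - 21) + 114 - 2166 - 6*(-4 - 21)*(-19)) = 17 + (-6*(-25) + 114 - 2166 - 6*(-25)*(-19)) = 17 + (150 + 114 - 2166 - 2850) = 17 - 4752 = -4735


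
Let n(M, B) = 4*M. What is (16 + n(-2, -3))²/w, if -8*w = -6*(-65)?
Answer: -256/195 ≈ -1.3128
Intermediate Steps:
w = -195/4 (w = -(-3)*(-65)/4 = -⅛*390 = -195/4 ≈ -48.750)
(16 + n(-2, -3))²/w = (16 + 4*(-2))²/(-195/4) = (16 - 8)²*(-4/195) = 8²*(-4/195) = 64*(-4/195) = -256/195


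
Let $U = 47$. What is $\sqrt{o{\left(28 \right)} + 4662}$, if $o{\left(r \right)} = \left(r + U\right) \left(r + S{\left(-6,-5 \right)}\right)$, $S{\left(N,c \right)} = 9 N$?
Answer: $2 \sqrt{678} \approx 52.077$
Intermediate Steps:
$o{\left(r \right)} = \left(-54 + r\right) \left(47 + r\right)$ ($o{\left(r \right)} = \left(r + 47\right) \left(r + 9 \left(-6\right)\right) = \left(47 + r\right) \left(r - 54\right) = \left(47 + r\right) \left(-54 + r\right) = \left(-54 + r\right) \left(47 + r\right)$)
$\sqrt{o{\left(28 \right)} + 4662} = \sqrt{\left(-2538 + 28^{2} - 196\right) + 4662} = \sqrt{\left(-2538 + 784 - 196\right) + 4662} = \sqrt{-1950 + 4662} = \sqrt{2712} = 2 \sqrt{678}$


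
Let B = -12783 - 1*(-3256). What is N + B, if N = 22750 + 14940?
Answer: 28163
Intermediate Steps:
B = -9527 (B = -12783 + 3256 = -9527)
N = 37690
N + B = 37690 - 9527 = 28163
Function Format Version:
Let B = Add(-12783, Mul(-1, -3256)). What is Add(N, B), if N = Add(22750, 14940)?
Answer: 28163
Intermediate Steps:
B = -9527 (B = Add(-12783, 3256) = -9527)
N = 37690
Add(N, B) = Add(37690, -9527) = 28163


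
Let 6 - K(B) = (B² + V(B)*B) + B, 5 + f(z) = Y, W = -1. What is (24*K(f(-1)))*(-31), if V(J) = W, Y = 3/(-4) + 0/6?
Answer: 40269/2 ≈ 20135.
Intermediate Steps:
Y = -¾ (Y = 3*(-¼) + 0*(⅙) = -¾ + 0 = -¾ ≈ -0.75000)
V(J) = -1
f(z) = -23/4 (f(z) = -5 - ¾ = -23/4)
K(B) = 6 - B² (K(B) = 6 - ((B² - B) + B) = 6 - B²)
(24*K(f(-1)))*(-31) = (24*(6 - (-23/4)²))*(-31) = (24*(6 - 1*529/16))*(-31) = (24*(6 - 529/16))*(-31) = (24*(-433/16))*(-31) = -1299/2*(-31) = 40269/2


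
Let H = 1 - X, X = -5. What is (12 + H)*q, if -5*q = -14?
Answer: 252/5 ≈ 50.400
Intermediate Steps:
q = 14/5 (q = -⅕*(-14) = 14/5 ≈ 2.8000)
H = 6 (H = 1 - 1*(-5) = 1 + 5 = 6)
(12 + H)*q = (12 + 6)*(14/5) = 18*(14/5) = 252/5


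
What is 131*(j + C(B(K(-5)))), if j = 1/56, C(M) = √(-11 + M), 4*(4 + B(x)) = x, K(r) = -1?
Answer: 131/56 + 131*I*√61/2 ≈ 2.3393 + 511.57*I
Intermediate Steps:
B(x) = -4 + x/4
j = 1/56 ≈ 0.017857
131*(j + C(B(K(-5)))) = 131*(1/56 + √(-11 + (-4 + (¼)*(-1)))) = 131*(1/56 + √(-11 + (-4 - ¼))) = 131*(1/56 + √(-11 - 17/4)) = 131*(1/56 + √(-61/4)) = 131*(1/56 + I*√61/2) = 131/56 + 131*I*√61/2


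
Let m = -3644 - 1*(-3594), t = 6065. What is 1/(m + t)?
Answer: 1/6015 ≈ 0.00016625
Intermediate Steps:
m = -50 (m = -3644 + 3594 = -50)
1/(m + t) = 1/(-50 + 6065) = 1/6015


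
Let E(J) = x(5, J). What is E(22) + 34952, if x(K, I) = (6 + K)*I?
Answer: 35194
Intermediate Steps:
x(K, I) = I*(6 + K)
E(J) = 11*J (E(J) = J*(6 + 5) = J*11 = 11*J)
E(22) + 34952 = 11*22 + 34952 = 242 + 34952 = 35194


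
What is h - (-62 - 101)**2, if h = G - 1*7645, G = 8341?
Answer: -25873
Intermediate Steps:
h = 696 (h = 8341 - 1*7645 = 8341 - 7645 = 696)
h - (-62 - 101)**2 = 696 - (-62 - 101)**2 = 696 - 1*(-163)**2 = 696 - 1*26569 = 696 - 26569 = -25873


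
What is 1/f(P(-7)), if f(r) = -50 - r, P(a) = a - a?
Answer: -1/50 ≈ -0.020000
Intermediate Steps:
P(a) = 0
1/f(P(-7)) = 1/(-50 - 1*0) = 1/(-50 + 0) = 1/(-50) = -1/50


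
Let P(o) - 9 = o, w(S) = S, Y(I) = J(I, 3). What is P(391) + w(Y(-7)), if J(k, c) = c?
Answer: 403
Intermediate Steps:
Y(I) = 3
P(o) = 9 + o
P(391) + w(Y(-7)) = (9 + 391) + 3 = 400 + 3 = 403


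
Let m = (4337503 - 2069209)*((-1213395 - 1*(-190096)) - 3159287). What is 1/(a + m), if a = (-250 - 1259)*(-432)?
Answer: -1/9487334076396 ≈ -1.0540e-13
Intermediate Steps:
m = -9487334728284 (m = 2268294*((-1213395 + 190096) - 3159287) = 2268294*(-1023299 - 3159287) = 2268294*(-4182586) = -9487334728284)
a = 651888 (a = -1509*(-432) = 651888)
1/(a + m) = 1/(651888 - 9487334728284) = 1/(-9487334076396) = -1/9487334076396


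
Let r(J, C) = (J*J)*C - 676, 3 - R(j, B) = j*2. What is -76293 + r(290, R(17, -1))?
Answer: -2684069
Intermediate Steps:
R(j, B) = 3 - 2*j (R(j, B) = 3 - j*2 = 3 - 2*j)
r(J, C) = -676 + C*J**2 (r(J, C) = J**2*C - 676 = C*J**2 - 676 = -676 + C*J**2)
-76293 + r(290, R(17, -1)) = -76293 + (-676 + (3 - 2*17)*290**2) = -76293 + (-676 + (3 - 34)*84100) = -76293 + (-676 - 31*84100) = -76293 + (-676 - 2607100) = -76293 - 2607776 = -2684069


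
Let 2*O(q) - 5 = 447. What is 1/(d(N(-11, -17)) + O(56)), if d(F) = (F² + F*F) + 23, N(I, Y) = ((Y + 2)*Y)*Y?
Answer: 1/37584699 ≈ 2.6607e-8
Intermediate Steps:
O(q) = 226 (O(q) = 5/2 + (½)*447 = 5/2 + 447/2 = 226)
N(I, Y) = Y²*(2 + Y) (N(I, Y) = ((2 + Y)*Y)*Y = (Y*(2 + Y))*Y = Y²*(2 + Y))
d(F) = 23 + 2*F² (d(F) = (F² + F²) + 23 = 2*F² + 23 = 23 + 2*F²)
1/(d(N(-11, -17)) + O(56)) = 1/((23 + 2*((-17)²*(2 - 17))²) + 226) = 1/((23 + 2*(289*(-15))²) + 226) = 1/((23 + 2*(-4335)²) + 226) = 1/((23 + 2*18792225) + 226) = 1/((23 + 37584450) + 226) = 1/(37584473 + 226) = 1/37584699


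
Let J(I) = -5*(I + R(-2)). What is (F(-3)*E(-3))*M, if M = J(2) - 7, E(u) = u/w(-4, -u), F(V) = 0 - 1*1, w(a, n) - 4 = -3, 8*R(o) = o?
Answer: -189/4 ≈ -47.250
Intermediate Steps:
R(o) = o/8
w(a, n) = 1 (w(a, n) = 4 - 3 = 1)
J(I) = 5/4 - 5*I (J(I) = -5*(I + (⅛)*(-2)) = -5*(I - ¼) = -5*(-¼ + I) = 5/4 - 5*I)
F(V) = -1 (F(V) = 0 - 1 = -1)
E(u) = u (E(u) = u/1 = u*1 = u)
M = -63/4 (M = (5/4 - 5*2) - 7 = (5/4 - 10) - 7 = -35/4 - 7 = -63/4 ≈ -15.750)
(F(-3)*E(-3))*M = -1*(-3)*(-63/4) = 3*(-63/4) = -189/4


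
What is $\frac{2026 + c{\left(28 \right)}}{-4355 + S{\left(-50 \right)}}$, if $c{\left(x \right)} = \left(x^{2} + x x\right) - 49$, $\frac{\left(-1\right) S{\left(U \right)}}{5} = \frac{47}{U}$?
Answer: $- \frac{35450}{43503} \approx -0.81489$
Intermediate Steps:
$S{\left(U \right)} = - \frac{235}{U}$ ($S{\left(U \right)} = - 5 \frac{47}{U} = - \frac{235}{U}$)
$c{\left(x \right)} = -49 + 2 x^{2}$ ($c{\left(x \right)} = \left(x^{2} + x^{2}\right) - 49 = 2 x^{2} - 49 = -49 + 2 x^{2}$)
$\frac{2026 + c{\left(28 \right)}}{-4355 + S{\left(-50 \right)}} = \frac{2026 - \left(49 - 2 \cdot 28^{2}\right)}{-4355 - \frac{235}{-50}} = \frac{2026 + \left(-49 + 2 \cdot 784\right)}{-4355 - - \frac{47}{10}} = \frac{2026 + \left(-49 + 1568\right)}{-4355 + \frac{47}{10}} = \frac{2026 + 1519}{- \frac{43503}{10}} = 3545 \left(- \frac{10}{43503}\right) = - \frac{35450}{43503}$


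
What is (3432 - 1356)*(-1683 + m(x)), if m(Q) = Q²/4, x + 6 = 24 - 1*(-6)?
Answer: -3194964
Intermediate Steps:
x = 24 (x = -6 + (24 - 1*(-6)) = -6 + (24 + 6) = -6 + 30 = 24)
m(Q) = Q²/4 (m(Q) = Q²*(¼) = Q²/4)
(3432 - 1356)*(-1683 + m(x)) = (3432 - 1356)*(-1683 + (¼)*24²) = 2076*(-1683 + (¼)*576) = 2076*(-1683 + 144) = 2076*(-1539) = -3194964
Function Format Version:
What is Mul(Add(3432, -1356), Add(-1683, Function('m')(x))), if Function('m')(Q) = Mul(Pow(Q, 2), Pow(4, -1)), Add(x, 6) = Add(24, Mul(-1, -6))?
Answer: -3194964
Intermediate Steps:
x = 24 (x = Add(-6, Add(24, Mul(-1, -6))) = Add(-6, Add(24, 6)) = Add(-6, 30) = 24)
Function('m')(Q) = Mul(Rational(1, 4), Pow(Q, 2)) (Function('m')(Q) = Mul(Pow(Q, 2), Rational(1, 4)) = Mul(Rational(1, 4), Pow(Q, 2)))
Mul(Add(3432, -1356), Add(-1683, Function('m')(x))) = Mul(Add(3432, -1356), Add(-1683, Mul(Rational(1, 4), Pow(24, 2)))) = Mul(2076, Add(-1683, Mul(Rational(1, 4), 576))) = Mul(2076, Add(-1683, 144)) = Mul(2076, -1539) = -3194964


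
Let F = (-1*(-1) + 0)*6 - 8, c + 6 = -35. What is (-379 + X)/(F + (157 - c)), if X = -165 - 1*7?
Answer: -551/196 ≈ -2.8112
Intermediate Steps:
c = -41 (c = -6 - 35 = -41)
X = -172 (X = -165 - 7 = -172)
F = -2 (F = (1 + 0)*6 - 8 = 1*6 - 8 = 6 - 8 = -2)
(-379 + X)/(F + (157 - c)) = (-379 - 172)/(-2 + (157 - 1*(-41))) = -551/(-2 + (157 + 41)) = -551/(-2 + 198) = -551/196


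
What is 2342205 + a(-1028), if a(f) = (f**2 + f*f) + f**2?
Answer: 5512557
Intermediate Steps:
a(f) = 3*f**2 (a(f) = (f**2 + f**2) + f**2 = 2*f**2 + f**2 = 3*f**2)
2342205 + a(-1028) = 2342205 + 3*(-1028)**2 = 2342205 + 3*1056784 = 2342205 + 3170352 = 5512557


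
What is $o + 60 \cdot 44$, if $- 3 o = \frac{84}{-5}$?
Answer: $\frac{13228}{5} \approx 2645.6$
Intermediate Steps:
$o = \frac{28}{5}$ ($o = - \frac{84 \frac{1}{-5}}{3} = - \frac{84 \left(- \frac{1}{5}\right)}{3} = \left(- \frac{1}{3}\right) \left(- \frac{84}{5}\right) = \frac{28}{5} \approx 5.6$)
$o + 60 \cdot 44 = \frac{28}{5} + 60 \cdot 44 = \frac{28}{5} + 2640 = \frac{13228}{5}$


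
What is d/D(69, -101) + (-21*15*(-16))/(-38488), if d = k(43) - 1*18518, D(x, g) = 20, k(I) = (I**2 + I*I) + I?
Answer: -71104747/96220 ≈ -738.98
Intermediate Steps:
k(I) = I + 2*I**2 (k(I) = (I**2 + I**2) + I = 2*I**2 + I = I + 2*I**2)
d = -14777 (d = 43*(1 + 2*43) - 1*18518 = 43*(1 + 86) - 18518 = 43*87 - 18518 = 3741 - 18518 = -14777)
d/D(69, -101) + (-21*15*(-16))/(-38488) = -14777/20 + (-21*15*(-16))/(-38488) = -14777*1/20 - 315*(-16)*(-1/38488) = -14777/20 + 5040*(-1/38488) = -14777/20 - 630/4811 = -71104747/96220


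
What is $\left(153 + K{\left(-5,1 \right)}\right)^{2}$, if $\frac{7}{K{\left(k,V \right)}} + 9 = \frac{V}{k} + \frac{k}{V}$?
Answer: $\frac{117245584}{5041} \approx 23258.0$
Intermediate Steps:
$K{\left(k,V \right)} = \frac{7}{-9 + \frac{V}{k} + \frac{k}{V}}$ ($K{\left(k,V \right)} = \frac{7}{-9 + \left(\frac{V}{k} + \frac{k}{V}\right)} = \frac{7}{-9 + \frac{V}{k} + \frac{k}{V}}$)
$\left(153 + K{\left(-5,1 \right)}\right)^{2} = \left(153 + 7 \cdot 1 \left(-5\right) \frac{1}{1^{2} + \left(-5\right)^{2} - 9 \left(-5\right)}\right)^{2} = \left(153 + 7 \cdot 1 \left(-5\right) \frac{1}{1 + 25 + 45}\right)^{2} = \left(153 + 7 \cdot 1 \left(-5\right) \frac{1}{71}\right)^{2} = \left(153 - \frac{35}{71}\right)^{2} = \left(\frac{10828}{71}\right)^{2} = \frac{117245584}{5041}$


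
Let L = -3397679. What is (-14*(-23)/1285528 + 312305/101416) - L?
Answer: 7910113777318339/2328091208 ≈ 3.3977e+6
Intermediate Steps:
(-14*(-23)/1285528 + 312305/101416) - L = (-14*(-23)/1285528 + 312305/101416) - 1*(-3397679) = (322*(1/1285528) + 312305*(1/101416)) + 3397679 = (161/642764 + 44615/14488) + 3397679 = 7169812107/2328091208 + 3397679 = 7910113777318339/2328091208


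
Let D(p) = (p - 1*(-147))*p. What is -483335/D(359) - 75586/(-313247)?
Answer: -12515703591/5172960958 ≈ -2.4194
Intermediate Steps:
D(p) = p*(147 + p) (D(p) = (p + 147)*p = (147 + p)*p = p*(147 + p))
-483335/D(359) - 75586/(-313247) = -483335*1/(359*(147 + 359)) - 75586/(-313247) = -483335/(359*506) - 75586*(-1/313247) = -483335/181654 + 75586/313247 = -12515703591/5172960958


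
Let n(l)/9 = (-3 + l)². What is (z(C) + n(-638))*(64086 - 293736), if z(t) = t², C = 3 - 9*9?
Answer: -850626585450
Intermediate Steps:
n(l) = 9*(-3 + l)²
C = -78 (C = 3 - 81 = -78)
(z(C) + n(-638))*(64086 - 293736) = ((-78)² + 9*(-3 - 638)²)*(64086 - 293736) = (6084 + 9*(-641)²)*(-229650) = (6084 + 9*410881)*(-229650) = (6084 + 3697929)*(-229650) = 3704013*(-229650) = -850626585450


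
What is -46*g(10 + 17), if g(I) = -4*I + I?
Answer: 3726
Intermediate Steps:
g(I) = -3*I
-46*g(10 + 17) = -(-138)*(10 + 17) = -(-138)*27 = -46*(-81) = 3726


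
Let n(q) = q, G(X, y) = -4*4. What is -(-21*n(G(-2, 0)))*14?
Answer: -4704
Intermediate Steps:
G(X, y) = -16
-(-21*n(G(-2, 0)))*14 = -(-21*(-16))*14 = -336*14 = -1*4704 = -4704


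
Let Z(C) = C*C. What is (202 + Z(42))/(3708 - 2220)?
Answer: 983/744 ≈ 1.3212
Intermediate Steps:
Z(C) = C²
(202 + Z(42))/(3708 - 2220) = (202 + 42²)/(3708 - 2220) = (202 + 1764)/1488 = 1966*(1/1488) = 983/744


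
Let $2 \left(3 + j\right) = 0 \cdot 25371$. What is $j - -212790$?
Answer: $212787$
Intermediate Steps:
$j = -3$ ($j = -3 + \frac{0 \cdot 25371}{2} = -3 + \frac{1}{2} \cdot 0 = -3 + 0 = -3$)
$j - -212790 = -3 - -212790 = -3 + 212790 = 212787$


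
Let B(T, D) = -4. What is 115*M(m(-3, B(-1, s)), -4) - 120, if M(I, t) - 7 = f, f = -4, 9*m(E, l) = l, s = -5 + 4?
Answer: 225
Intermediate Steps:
s = -1
m(E, l) = l/9
M(I, t) = 3 (M(I, t) = 7 - 4 = 3)
115*M(m(-3, B(-1, s)), -4) - 120 = 115*3 - 120 = 345 - 120 = 225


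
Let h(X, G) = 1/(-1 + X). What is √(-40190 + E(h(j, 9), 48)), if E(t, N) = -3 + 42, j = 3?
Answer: I*√40151 ≈ 200.38*I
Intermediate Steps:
E(t, N) = 39
√(-40190 + E(h(j, 9), 48)) = √(-40190 + 39) = √(-40151) = I*√40151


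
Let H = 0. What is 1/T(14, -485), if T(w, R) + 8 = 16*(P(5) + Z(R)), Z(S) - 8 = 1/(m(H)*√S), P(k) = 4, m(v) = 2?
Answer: 11155/2052528 + I*√485/2052528 ≈ 0.0054348 + 1.073e-5*I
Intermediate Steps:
Z(S) = 8 + 1/(2*√S)
T(w, R) = 184 + 8/√R (T(w, R) = -8 + 16*(4 + (8 + 1/(2*√R))) = -8 + 16*(12 + 1/(2*√R)) = -8 + (192 + 8/√R) = 184 + 8/√R)
1/T(14, -485) = 1/(184 + 8/√(-485)) = 1/(184 + 8*(-I*√485/485)) = 1/(184 - 8*I*√485/485)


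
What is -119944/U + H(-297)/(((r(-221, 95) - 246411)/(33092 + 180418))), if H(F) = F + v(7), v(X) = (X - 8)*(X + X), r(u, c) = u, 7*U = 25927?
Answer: 68841833737/290655812 ≈ 236.85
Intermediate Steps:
U = 25927/7 (U = (⅐)*25927 = 25927/7 ≈ 3703.9)
v(X) = 2*X*(-8 + X) (v(X) = (-8 + X)*(2*X) = 2*X*(-8 + X))
H(F) = -14 + F (H(F) = F + 2*7*(-8 + 7) = F + 2*7*(-1) = F - 14 = -14 + F)
-119944/U + H(-297)/(((r(-221, 95) - 246411)/(33092 + 180418))) = -119944/25927/7 + (-14 - 297)/(((-221 - 246411)/(33092 + 180418))) = -119944*7/25927 - 311/((-246632/213510)) = -76328/2357 - 311/((-246632*1/213510)) = -76328/2357 - 311/(-123316/106755) = -76328/2357 - 311*(-106755/123316) = -76328/2357 + 33200805/123316 = 68841833737/290655812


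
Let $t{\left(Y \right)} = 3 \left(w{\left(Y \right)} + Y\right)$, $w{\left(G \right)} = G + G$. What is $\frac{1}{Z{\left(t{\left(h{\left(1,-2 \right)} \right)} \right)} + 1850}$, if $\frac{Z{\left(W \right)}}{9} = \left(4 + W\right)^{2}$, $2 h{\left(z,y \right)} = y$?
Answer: $\frac{1}{2075} \approx 0.00048193$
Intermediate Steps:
$w{\left(G \right)} = 2 G$
$h{\left(z,y \right)} = \frac{y}{2}$
$t{\left(Y \right)} = 9 Y$ ($t{\left(Y \right)} = 3 \left(2 Y + Y\right) = 3 \cdot 3 Y = 9 Y$)
$Z{\left(W \right)} = 9 \left(4 + W\right)^{2}$
$\frac{1}{Z{\left(t{\left(h{\left(1,-2 \right)} \right)} \right)} + 1850} = \frac{1}{9 \left(4 + 9 \cdot \frac{1}{2} \left(-2\right)\right)^{2} + 1850} = \frac{1}{9 \left(4 + 9 \left(-1\right)\right)^{2} + 1850} = \frac{1}{9 \left(4 - 9\right)^{2} + 1850} = \frac{1}{9 \left(-5\right)^{2} + 1850} = \frac{1}{9 \cdot 25 + 1850} = \frac{1}{225 + 1850} = \frac{1}{2075}$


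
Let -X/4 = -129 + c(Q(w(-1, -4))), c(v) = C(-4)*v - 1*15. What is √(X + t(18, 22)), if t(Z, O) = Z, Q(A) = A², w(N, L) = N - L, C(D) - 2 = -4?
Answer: 3*√74 ≈ 25.807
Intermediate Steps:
C(D) = -2 (C(D) = 2 - 4 = -2)
c(v) = -15 - 2*v (c(v) = -2*v - 1*15 = -2*v - 15 = -15 - 2*v)
X = 648 (X = -4*(-129 + (-15 - 2*(-1 - 1*(-4))²)) = -4*(-129 + (-15 - 2*(-1 + 4)²)) = -4*(-129 + (-15 - 2*3²)) = -4*(-129 + (-15 - 2*9)) = -4*(-129 + (-15 - 18)) = -4*(-129 - 33) = -4*(-162) = 648)
√(X + t(18, 22)) = √(648 + 18) = √666 = 3*√74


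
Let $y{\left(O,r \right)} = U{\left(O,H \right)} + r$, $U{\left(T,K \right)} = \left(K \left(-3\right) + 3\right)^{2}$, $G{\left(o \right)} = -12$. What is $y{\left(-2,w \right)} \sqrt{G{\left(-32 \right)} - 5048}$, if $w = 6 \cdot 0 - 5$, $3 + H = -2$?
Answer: $638 i \sqrt{1265} \approx 22692.0 i$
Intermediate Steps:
$H = -5$ ($H = -3 - 2 = -5$)
$w = -5$ ($w = 0 - 5 = -5$)
$U{\left(T,K \right)} = \left(3 - 3 K\right)^{2}$ ($U{\left(T,K \right)} = \left(- 3 K + 3\right)^{2} = \left(3 - 3 K\right)^{2}$)
$y{\left(O,r \right)} = 324 + r$ ($y{\left(O,r \right)} = 9 \left(-1 - 5\right)^{2} + r = 9 \left(-6\right)^{2} + r = 9 \cdot 36 + r = 324 + r$)
$y{\left(-2,w \right)} \sqrt{G{\left(-32 \right)} - 5048} = \left(324 - 5\right) \sqrt{-12 - 5048} = 319 \sqrt{-5060} = 319 \cdot 2 i \sqrt{1265} = 638 i \sqrt{1265}$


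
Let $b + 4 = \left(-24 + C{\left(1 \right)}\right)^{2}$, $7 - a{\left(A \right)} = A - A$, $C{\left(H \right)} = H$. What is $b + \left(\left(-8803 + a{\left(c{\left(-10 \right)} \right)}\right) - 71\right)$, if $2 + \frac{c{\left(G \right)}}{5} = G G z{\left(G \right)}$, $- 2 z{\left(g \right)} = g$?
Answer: $-8342$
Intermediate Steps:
$z{\left(g \right)} = - \frac{g}{2}$
$c{\left(G \right)} = -10 - \frac{5 G^{3}}{2}$ ($c{\left(G \right)} = -10 + 5 G G \left(- \frac{G}{2}\right) = -10 + 5 G^{2} \left(- \frac{G}{2}\right) = -10 + 5 \left(- \frac{G^{3}}{2}\right) = -10 - \frac{5 G^{3}}{2}$)
$a{\left(A \right)} = 7$ ($a{\left(A \right)} = 7 - \left(A - A\right) = 7 - 0 = 7 + 0 = 7$)
$b = 525$ ($b = -4 + \left(-24 + 1\right)^{2} = -4 + \left(-23\right)^{2} = -4 + 529 = 525$)
$b + \left(\left(-8803 + a{\left(c{\left(-10 \right)} \right)}\right) - 71\right) = 525 + \left(\left(-8803 + 7\right) - 71\right) = 525 - 8867 = -8342$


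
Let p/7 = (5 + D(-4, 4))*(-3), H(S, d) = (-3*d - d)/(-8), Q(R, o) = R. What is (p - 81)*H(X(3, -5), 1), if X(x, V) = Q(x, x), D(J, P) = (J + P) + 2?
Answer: -114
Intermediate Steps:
D(J, P) = 2 + J + P
X(x, V) = x
H(S, d) = d/2 (H(S, d) = -4*d*(-⅛) = d/2)
p = -147 (p = 7*((5 + (2 - 4 + 4))*(-3)) = 7*((5 + 2)*(-3)) = 7*(7*(-3)) = 7*(-21) = -147)
(p - 81)*H(X(3, -5), 1) = (-147 - 81)*((½)*1) = -228*½ = -114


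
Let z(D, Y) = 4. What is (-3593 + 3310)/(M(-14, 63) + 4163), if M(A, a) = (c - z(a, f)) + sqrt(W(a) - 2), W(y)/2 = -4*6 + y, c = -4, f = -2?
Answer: -1175865/17263949 + 566*sqrt(19)/17263949 ≈ -0.067968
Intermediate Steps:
W(y) = -48 + 2*y (W(y) = 2*(-4*6 + y) = 2*(-24 + y) = -48 + 2*y)
M(A, a) = -8 + sqrt(-50 + 2*a) (M(A, a) = (-4 - 1*4) + sqrt((-48 + 2*a) - 2) = (-4 - 4) + sqrt(-50 + 2*a) = -8 + sqrt(-50 + 2*a))
(-3593 + 3310)/(M(-14, 63) + 4163) = (-3593 + 3310)/((-8 + sqrt(-50 + 2*63)) + 4163) = -283/((-8 + sqrt(-50 + 126)) + 4163) = -283/((-8 + sqrt(76)) + 4163) = -283/((-8 + 2*sqrt(19)) + 4163) = -283/(4155 + 2*sqrt(19))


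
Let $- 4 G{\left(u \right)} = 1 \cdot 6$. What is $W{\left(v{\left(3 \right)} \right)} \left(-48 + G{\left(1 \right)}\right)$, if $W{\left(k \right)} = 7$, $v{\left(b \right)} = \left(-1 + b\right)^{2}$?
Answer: $- \frac{693}{2} \approx -346.5$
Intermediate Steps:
$G{\left(u \right)} = - \frac{3}{2}$ ($G{\left(u \right)} = - \frac{1 \cdot 6}{4} = \left(- \frac{1}{4}\right) 6 = - \frac{3}{2}$)
$W{\left(v{\left(3 \right)} \right)} \left(-48 + G{\left(1 \right)}\right) = 7 \left(-48 - \frac{3}{2}\right) = 7 \left(- \frac{99}{2}\right) = - \frac{693}{2}$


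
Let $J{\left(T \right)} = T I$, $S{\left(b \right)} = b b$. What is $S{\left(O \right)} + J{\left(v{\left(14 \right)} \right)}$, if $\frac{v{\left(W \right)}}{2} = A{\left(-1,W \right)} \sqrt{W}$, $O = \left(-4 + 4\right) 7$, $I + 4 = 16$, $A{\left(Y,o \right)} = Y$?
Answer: $- 24 \sqrt{14} \approx -89.8$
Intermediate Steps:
$I = 12$ ($I = -4 + 16 = 12$)
$O = 0$ ($O = 0 \cdot 7 = 0$)
$v{\left(W \right)} = - 2 \sqrt{W}$ ($v{\left(W \right)} = 2 \left(- \sqrt{W}\right) = - 2 \sqrt{W}$)
$S{\left(b \right)} = b^{2}$
$J{\left(T \right)} = 12 T$ ($J{\left(T \right)} = T 12 = 12 T$)
$S{\left(O \right)} + J{\left(v{\left(14 \right)} \right)} = 0^{2} + 12 \left(- 2 \sqrt{14}\right) = 0 - 24 \sqrt{14} = - 24 \sqrt{14}$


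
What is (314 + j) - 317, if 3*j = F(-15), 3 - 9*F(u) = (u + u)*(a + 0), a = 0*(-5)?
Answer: -26/9 ≈ -2.8889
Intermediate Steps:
a = 0
F(u) = 1/3 (F(u) = 1/3 - (u + u)*(0 + 0)/9 = 1/3 - 2*u*0/9 = 1/3 - 1/9*0 = 1/3 + 0 = 1/3)
j = 1/9 (j = (1/3)*(1/3) = 1/9 ≈ 0.11111)
(314 + j) - 317 = (314 + 1/9) - 317 = 2827/9 - 317 = -26/9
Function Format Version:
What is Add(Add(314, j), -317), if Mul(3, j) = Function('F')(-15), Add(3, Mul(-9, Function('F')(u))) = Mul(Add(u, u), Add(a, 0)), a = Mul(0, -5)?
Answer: Rational(-26, 9) ≈ -2.8889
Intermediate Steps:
a = 0
Function('F')(u) = Rational(1, 3) (Function('F')(u) = Add(Rational(1, 3), Mul(Rational(-1, 9), Mul(Add(u, u), Add(0, 0)))) = Add(Rational(1, 3), Mul(Rational(-1, 9), Mul(Mul(2, u), 0))) = Add(Rational(1, 3), Mul(Rational(-1, 9), 0)) = Add(Rational(1, 3), 0) = Rational(1, 3))
j = Rational(1, 9) (j = Mul(Rational(1, 3), Rational(1, 3)) = Rational(1, 9) ≈ 0.11111)
Add(Add(314, j), -317) = Add(Add(314, Rational(1, 9)), -317) = Add(Rational(2827, 9), -317) = Rational(-26, 9)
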